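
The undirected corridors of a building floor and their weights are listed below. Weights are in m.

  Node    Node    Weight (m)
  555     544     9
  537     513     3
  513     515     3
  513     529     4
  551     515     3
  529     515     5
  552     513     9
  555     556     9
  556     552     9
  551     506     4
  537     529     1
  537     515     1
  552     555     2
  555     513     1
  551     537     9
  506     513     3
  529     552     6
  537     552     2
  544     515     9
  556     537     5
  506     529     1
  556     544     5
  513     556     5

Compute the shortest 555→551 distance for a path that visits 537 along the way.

Shortest 555→537: 555–513–537 = 4
Shortest 537→551: 537–515–551 = 4
Total via 537: 4 + 4 = 8 m.

8 m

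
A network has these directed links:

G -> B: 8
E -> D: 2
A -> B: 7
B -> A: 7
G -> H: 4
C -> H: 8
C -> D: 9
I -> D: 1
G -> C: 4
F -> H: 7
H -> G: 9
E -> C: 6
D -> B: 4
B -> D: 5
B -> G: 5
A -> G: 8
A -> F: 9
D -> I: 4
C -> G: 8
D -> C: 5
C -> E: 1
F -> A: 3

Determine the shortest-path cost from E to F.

22

Settle nodes by increasing distance from E:
E: 0
D: 2  (via E)
B: 6  (via D)
C: 6  (via E)
I: 6  (via D)
G: 11  (via B)
A: 13  (via B)
H: 14  (via C)
F: 22  (via A)
Shortest route: E → D → B → A → F = 22.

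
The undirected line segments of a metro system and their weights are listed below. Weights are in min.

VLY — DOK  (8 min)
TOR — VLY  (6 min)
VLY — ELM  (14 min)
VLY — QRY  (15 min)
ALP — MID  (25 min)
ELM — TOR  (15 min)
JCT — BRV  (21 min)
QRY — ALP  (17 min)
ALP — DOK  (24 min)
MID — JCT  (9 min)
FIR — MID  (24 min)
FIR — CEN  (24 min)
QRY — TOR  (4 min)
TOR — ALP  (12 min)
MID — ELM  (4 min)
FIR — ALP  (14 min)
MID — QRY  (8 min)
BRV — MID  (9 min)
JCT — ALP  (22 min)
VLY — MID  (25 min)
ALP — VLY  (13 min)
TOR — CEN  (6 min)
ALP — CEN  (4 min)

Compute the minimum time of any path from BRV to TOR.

Settle nodes by increasing distance from BRV:
BRV: 0
MID: 9  (via BRV)
ELM: 13  (via MID)
QRY: 17  (via MID)
JCT: 18  (via MID)
TOR: 21  (via QRY)
Shortest route: BRV–MID–QRY–TOR = 21 min.

21 min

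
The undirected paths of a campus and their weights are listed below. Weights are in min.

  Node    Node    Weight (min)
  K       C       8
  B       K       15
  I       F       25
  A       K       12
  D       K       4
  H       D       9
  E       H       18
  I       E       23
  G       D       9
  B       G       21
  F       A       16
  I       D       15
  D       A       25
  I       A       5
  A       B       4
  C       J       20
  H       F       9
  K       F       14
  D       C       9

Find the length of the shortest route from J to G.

38 min

Shortest distances from J:
J: 0
C: 20  (via J)
K: 28  (via C)
D: 29  (via C)
G: 38  (via D)
Shortest route: J–C–D–G = 38 min.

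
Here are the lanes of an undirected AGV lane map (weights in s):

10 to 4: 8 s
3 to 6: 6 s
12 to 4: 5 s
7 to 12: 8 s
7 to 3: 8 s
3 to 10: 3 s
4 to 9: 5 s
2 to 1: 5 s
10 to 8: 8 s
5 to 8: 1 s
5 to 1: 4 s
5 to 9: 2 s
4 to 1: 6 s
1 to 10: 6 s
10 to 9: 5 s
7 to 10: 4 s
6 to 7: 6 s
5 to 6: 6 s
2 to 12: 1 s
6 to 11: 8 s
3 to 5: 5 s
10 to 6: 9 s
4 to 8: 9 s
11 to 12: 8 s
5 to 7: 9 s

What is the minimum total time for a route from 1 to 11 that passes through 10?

23 s

Shortest 1→10: 1–10 = 6
Shortest 10→11: 10–6–11 = 17
Total via 10: 6 + 17 = 23 s.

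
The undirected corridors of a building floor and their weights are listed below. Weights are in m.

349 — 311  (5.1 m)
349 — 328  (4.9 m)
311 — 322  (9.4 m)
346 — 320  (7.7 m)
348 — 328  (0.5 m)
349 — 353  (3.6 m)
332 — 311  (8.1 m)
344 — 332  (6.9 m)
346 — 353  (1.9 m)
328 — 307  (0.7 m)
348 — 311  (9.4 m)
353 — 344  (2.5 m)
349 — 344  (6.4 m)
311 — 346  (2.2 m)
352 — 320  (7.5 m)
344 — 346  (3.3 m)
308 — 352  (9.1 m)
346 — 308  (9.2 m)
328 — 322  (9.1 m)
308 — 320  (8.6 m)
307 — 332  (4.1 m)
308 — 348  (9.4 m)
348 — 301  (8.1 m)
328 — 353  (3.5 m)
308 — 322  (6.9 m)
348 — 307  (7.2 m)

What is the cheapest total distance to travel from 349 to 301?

13.5 m

Settle nodes by increasing distance from 349:
349: 0
353: 3.6  (via 349)
328: 4.9  (via 349)
311: 5.1  (via 349)
348: 5.4  (via 328)
346: 5.5  (via 353)
307: 5.6  (via 328)
344: 6.1  (via 353)
332: 9.7  (via 307)
320: 13.2  (via 346)
301: 13.5  (via 348)
Shortest route: 349–328–348–301 = 13.5 m.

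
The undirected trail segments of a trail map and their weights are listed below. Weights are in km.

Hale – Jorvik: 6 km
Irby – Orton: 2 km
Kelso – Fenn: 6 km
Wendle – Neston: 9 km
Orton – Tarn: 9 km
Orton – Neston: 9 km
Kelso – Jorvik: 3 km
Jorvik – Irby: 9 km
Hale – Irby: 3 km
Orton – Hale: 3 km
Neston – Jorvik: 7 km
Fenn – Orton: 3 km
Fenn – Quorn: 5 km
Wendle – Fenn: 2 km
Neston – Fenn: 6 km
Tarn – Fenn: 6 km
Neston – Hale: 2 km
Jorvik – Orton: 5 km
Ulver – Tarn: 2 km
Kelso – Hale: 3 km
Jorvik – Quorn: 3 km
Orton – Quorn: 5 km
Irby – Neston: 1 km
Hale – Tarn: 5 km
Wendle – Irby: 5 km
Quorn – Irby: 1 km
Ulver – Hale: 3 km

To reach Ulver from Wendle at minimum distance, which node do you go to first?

Candidate routes:
Wendle → Fenn → Tarn → Ulver: 2+6+2 = 10
Wendle → Irby → Neston → Hale → Ulver: 5+1+2+3 = 11
Wendle → Irby → Hale → Ulver: 5+3+3 = 11
The minimum is 10 km via Wendle → Fenn → Tarn → Ulver.
So from Wendle the first move is to Fenn.

Fenn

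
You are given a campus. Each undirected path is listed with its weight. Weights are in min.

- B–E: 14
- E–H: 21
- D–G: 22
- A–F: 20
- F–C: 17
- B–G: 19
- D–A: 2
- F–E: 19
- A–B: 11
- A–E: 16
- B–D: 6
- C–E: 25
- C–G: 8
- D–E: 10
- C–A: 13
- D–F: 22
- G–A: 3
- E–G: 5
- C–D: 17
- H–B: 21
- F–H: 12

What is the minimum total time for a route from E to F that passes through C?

30 min

Shortest E→C: E → G → C = 13
Best C to F: C → F costing 17
Total via C: 13 + 17 = 30 min.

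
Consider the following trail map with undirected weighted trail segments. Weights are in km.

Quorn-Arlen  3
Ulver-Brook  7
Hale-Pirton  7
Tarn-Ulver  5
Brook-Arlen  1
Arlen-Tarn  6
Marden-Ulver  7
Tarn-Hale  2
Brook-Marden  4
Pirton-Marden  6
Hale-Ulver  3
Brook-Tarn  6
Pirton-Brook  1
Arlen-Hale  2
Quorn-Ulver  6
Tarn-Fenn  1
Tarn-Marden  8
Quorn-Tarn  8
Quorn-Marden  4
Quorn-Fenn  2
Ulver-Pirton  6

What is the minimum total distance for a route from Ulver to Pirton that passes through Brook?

7 km

Shortest Ulver→Brook: Ulver–Hale–Arlen–Brook = 6
Shortest Brook→Pirton: Brook–Pirton = 1
Total via Brook: 6 + 1 = 7 km.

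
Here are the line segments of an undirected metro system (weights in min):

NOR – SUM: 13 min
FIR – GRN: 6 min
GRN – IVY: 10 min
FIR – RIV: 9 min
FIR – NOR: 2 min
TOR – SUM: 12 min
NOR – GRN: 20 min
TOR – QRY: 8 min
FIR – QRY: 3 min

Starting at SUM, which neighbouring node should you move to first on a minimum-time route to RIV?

NOR

Enumerating some paths:
SUM–NOR–FIR–RIV: 13+2+9 = 24
SUM–TOR–QRY–FIR–RIV: 12+8+3+9 = 32
The minimum is 24 min via SUM–NOR–FIR–RIV.
So from SUM the first move is to NOR.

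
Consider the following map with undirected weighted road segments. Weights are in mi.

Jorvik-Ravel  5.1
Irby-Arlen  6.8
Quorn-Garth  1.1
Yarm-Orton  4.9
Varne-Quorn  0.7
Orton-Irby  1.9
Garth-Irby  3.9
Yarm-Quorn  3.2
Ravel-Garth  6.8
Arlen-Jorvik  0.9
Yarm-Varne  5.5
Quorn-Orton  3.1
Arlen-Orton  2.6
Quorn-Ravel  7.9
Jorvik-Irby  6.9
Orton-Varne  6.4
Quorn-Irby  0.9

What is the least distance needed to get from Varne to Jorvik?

Compare a few routes:
Varne–Quorn–Orton–Arlen–Jorvik: 0.7+3.1+2.6+0.9 = 7.3
Varne–Quorn–Irby–Orton–Arlen–Jorvik: 0.7+0.9+1.9+2.6+0.9 = 7
Varne–Quorn–Irby–Jorvik: 0.7+0.9+6.9 = 8.5
The minimum is 7 mi via Varne–Quorn–Irby–Orton–Arlen–Jorvik.

7 mi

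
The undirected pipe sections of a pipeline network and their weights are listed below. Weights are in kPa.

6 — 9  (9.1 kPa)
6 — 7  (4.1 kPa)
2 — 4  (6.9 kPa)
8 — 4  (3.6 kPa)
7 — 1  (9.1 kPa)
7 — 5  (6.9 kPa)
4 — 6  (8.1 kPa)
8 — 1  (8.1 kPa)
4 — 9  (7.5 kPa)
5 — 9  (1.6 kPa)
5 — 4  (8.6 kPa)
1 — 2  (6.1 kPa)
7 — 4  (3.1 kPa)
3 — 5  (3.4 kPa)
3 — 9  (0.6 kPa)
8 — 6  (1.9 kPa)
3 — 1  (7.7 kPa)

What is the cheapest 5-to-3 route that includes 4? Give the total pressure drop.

16.7 kPa

Shortest 5→4: 5–4 = 8.6
Shortest 4→3: 4–9–3 = 8.1
Total via 4: 8.6 + 8.1 = 16.7 kPa.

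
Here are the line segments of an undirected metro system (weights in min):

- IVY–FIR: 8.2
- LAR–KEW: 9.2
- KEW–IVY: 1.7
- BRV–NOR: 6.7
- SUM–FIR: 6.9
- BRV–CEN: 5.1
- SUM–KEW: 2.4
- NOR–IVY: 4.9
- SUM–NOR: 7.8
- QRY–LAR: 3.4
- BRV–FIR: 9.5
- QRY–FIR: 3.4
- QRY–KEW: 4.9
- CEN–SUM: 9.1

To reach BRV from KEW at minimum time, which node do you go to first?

IVY

Enumerating some paths:
KEW → IVY → NOR → BRV: 1.7+4.9+6.7 = 13.3
KEW → QRY → FIR → BRV: 4.9+3.4+9.5 = 17.8
KEW → SUM → NOR → BRV: 2.4+7.8+6.7 = 16.9
KEW → SUM → CEN → BRV: 2.4+9.1+5.1 = 16.6
The minimum is 13.3 min via KEW → IVY → NOR → BRV.
So from KEW the first move is to IVY.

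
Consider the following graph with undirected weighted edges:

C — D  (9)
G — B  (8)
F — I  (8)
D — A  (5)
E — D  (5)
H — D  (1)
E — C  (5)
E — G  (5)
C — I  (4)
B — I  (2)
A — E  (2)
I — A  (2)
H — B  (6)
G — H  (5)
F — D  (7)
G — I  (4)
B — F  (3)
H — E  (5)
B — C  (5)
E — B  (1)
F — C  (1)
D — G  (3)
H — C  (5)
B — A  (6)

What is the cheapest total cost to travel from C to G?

8

Enumerating some paths:
C–H–D–G: 5+1+3 = 9
C–I–G: 4+4 = 8
Cheapest is C–I–G at 8.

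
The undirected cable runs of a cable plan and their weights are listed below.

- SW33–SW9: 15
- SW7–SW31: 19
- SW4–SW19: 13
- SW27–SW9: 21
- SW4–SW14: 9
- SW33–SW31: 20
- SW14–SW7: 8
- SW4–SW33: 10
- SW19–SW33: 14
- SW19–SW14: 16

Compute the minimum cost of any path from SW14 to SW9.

Compare a few routes:
SW14–SW19–SW33–SW9: 16+14+15 = 45
SW14–SW4–SW33–SW9: 9+10+15 = 34
Cheapest is SW14–SW4–SW33–SW9 at 34.

34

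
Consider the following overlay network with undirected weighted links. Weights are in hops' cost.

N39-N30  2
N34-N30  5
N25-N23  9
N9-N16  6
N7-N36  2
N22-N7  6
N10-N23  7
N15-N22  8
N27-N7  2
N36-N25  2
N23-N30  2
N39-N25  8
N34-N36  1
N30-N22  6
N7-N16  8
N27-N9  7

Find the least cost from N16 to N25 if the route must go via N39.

Best N16 to N39: N16 → N7 → N36 → N34 → N30 → N39 costing 18
Shortest N39→N25: N39 → N25 = 8
Total via N39: 18 + 8 = 26 hops' cost.

26 hops' cost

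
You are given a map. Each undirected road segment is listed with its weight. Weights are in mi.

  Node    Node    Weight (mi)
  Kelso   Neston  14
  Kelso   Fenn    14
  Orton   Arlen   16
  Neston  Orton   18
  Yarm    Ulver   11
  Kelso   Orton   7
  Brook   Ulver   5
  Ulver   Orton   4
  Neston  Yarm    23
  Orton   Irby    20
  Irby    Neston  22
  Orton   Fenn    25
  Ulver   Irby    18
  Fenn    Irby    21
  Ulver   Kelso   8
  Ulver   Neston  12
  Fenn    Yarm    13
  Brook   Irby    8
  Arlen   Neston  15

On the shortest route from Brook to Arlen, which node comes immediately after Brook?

Enumerating some paths:
Brook–Ulver–Kelso–Orton–Arlen: 5+8+7+16 = 36
Brook–Ulver–Orton–Arlen: 5+4+16 = 25
Brook–Ulver–Neston–Arlen: 5+12+15 = 32
The minimum is 25 mi via Brook–Ulver–Orton–Arlen.
So from Brook the first move is to Ulver.

Ulver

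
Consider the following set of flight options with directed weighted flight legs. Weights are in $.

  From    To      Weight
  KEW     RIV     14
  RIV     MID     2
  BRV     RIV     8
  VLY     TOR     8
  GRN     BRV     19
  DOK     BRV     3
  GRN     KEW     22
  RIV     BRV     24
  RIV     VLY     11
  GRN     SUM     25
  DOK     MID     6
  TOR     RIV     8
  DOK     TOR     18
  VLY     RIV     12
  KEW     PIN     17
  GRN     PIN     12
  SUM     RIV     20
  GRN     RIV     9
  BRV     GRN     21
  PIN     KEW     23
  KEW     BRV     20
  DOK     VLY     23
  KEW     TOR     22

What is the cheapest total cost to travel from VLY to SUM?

$82

Shortest distances from VLY:
VLY: 0
TOR: 8  (via VLY)
RIV: 12  (via VLY)
MID: 14  (via RIV)
BRV: 36  (via RIV)
GRN: 57  (via BRV)
PIN: 69  (via GRN)
KEW: 79  (via GRN)
SUM: 82  (via GRN)
Shortest route: VLY → RIV → BRV → GRN → SUM = $82.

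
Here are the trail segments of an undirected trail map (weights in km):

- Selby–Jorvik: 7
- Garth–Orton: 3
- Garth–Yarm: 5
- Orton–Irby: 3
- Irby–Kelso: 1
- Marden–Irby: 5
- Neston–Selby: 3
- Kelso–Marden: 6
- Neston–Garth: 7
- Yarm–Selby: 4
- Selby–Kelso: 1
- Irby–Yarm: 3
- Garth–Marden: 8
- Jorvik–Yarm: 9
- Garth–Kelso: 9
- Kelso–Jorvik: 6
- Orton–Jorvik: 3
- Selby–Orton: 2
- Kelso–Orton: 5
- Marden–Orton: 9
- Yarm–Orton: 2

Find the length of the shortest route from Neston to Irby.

Settle nodes by increasing distance from Neston:
Neston: 0
Selby: 3  (via Neston)
Kelso: 4  (via Selby)
Orton: 5  (via Selby)
Irby: 5  (via Kelso)
Shortest route: Neston → Selby → Kelso → Irby = 5 km.

5 km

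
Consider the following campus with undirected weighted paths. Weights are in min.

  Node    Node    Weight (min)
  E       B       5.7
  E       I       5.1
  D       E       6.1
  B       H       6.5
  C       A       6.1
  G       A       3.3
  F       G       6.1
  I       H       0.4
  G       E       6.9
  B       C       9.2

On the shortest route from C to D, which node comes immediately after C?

B

Candidate routes:
C - B - E - D: 9.2+5.7+6.1 = 21
C - A - G - E - D: 6.1+3.3+6.9+6.1 = 22.4
C - B - H - I - E - D: 9.2+6.5+0.4+5.1+6.1 = 27.3
Cheapest is C - B - E - D at 21 min.
So from C the first move is to B.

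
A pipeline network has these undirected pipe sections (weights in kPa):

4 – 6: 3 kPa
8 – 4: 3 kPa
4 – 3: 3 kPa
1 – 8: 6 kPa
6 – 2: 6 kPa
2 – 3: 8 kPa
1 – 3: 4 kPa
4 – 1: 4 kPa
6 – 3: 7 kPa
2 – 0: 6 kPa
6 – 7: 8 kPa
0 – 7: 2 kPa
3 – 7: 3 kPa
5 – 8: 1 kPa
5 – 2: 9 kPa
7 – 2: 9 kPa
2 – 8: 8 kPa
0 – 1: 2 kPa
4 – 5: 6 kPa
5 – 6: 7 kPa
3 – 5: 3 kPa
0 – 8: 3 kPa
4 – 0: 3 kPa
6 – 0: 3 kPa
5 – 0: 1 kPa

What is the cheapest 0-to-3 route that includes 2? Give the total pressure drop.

14 kPa

Best 0 to 2: 0–2 costing 6
Shortest 2→3: 2–3 = 8
Total via 2: 6 + 8 = 14 kPa.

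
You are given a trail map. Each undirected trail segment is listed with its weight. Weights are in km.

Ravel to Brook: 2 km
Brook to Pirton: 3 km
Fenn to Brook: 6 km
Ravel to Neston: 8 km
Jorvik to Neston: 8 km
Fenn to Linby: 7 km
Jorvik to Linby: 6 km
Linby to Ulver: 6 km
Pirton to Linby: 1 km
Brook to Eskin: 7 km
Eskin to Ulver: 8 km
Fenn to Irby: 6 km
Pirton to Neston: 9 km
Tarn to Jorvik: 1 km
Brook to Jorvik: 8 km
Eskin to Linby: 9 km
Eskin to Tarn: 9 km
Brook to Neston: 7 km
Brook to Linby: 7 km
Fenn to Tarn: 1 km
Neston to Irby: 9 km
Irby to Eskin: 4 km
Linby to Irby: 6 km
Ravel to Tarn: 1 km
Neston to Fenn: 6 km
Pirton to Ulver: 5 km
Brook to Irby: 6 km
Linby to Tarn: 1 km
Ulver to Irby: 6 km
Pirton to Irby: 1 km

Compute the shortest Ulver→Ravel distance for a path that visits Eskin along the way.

Shortest Ulver→Eskin: Ulver–Eskin = 8
Shortest Eskin→Ravel: Eskin–Irby–Pirton–Linby–Tarn–Ravel = 8
Total via Eskin: 8 + 8 = 16 km.

16 km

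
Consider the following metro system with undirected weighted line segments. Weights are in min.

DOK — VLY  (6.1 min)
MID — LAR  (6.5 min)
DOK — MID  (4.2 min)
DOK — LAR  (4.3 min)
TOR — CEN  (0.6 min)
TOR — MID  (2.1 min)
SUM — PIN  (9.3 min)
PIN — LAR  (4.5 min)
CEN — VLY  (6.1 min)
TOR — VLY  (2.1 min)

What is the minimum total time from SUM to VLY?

Compare a few routes:
SUM–PIN–LAR–MID–TOR–VLY: 9.3+4.5+6.5+2.1+2.1 = 24.5
SUM–PIN–LAR–DOK–VLY: 9.3+4.5+4.3+6.1 = 24.2
Cheapest is SUM–PIN–LAR–DOK–VLY at 24.2 min.

24.2 min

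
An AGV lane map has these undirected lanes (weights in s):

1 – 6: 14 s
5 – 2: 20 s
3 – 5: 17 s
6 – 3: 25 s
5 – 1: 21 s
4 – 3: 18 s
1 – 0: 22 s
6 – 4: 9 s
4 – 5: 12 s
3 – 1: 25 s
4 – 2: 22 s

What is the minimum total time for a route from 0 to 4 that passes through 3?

Best 0 to 3: 0 → 1 → 3 costing 47
Shortest 3→4: 3 → 4 = 18
Total via 3: 47 + 18 = 65 s.

65 s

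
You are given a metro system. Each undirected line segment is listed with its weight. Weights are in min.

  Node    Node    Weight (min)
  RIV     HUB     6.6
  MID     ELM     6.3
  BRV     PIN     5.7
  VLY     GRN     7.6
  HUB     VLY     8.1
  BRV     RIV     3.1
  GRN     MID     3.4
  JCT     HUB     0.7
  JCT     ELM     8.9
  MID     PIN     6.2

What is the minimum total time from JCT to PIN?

16.1 min

Enumerating some paths:
JCT → ELM → MID → PIN: 8.9+6.3+6.2 = 21.4
JCT → HUB → RIV → BRV → PIN: 0.7+6.6+3.1+5.7 = 16.1
The minimum is 16.1 min via JCT → HUB → RIV → BRV → PIN.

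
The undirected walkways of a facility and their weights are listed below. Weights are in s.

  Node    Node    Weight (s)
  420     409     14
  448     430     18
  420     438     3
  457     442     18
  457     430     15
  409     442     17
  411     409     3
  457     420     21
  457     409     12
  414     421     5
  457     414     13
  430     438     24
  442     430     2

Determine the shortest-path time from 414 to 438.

37 s

Enumerating some paths:
414 - 457 - 420 - 438: 13+21+3 = 37
414 - 457 - 409 - 420 - 438: 13+12+14+3 = 42
Cheapest is 414 - 457 - 420 - 438 at 37 s.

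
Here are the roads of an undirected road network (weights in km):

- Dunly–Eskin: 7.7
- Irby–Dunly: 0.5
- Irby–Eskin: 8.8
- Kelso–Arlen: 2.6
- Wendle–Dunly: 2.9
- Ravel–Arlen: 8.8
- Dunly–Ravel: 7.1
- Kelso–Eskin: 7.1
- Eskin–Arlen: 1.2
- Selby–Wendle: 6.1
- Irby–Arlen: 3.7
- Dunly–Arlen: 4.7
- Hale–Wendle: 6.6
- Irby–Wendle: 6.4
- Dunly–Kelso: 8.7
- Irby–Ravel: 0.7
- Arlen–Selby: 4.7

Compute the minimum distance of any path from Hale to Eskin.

14.9 km

Settle nodes by increasing distance from Hale:
Hale: 0
Wendle: 6.6  (via Hale)
Dunly: 9.5  (via Wendle)
Irby: 10  (via Dunly)
Ravel: 10.7  (via Irby)
Selby: 12.7  (via Wendle)
Arlen: 13.7  (via Irby)
Eskin: 14.9  (via Arlen)
Shortest route: Hale → Wendle → Dunly → Irby → Arlen → Eskin = 14.9 km.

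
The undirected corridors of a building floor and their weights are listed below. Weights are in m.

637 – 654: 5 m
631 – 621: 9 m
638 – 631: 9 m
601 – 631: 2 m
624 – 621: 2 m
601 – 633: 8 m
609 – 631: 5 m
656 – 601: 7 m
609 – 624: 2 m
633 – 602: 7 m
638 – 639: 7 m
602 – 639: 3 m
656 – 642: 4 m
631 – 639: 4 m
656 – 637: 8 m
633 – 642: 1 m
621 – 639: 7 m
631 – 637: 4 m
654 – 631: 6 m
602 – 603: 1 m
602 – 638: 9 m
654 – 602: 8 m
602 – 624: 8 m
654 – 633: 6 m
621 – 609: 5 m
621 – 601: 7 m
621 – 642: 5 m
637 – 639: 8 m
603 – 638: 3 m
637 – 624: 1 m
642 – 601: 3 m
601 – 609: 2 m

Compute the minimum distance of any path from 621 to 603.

Compare a few routes:
621 → 642 → 633 → 602 → 603: 5+1+7+1 = 14
621 → 624 → 602 → 603: 2+8+1 = 11
The minimum is 11 m via 621 → 624 → 602 → 603.

11 m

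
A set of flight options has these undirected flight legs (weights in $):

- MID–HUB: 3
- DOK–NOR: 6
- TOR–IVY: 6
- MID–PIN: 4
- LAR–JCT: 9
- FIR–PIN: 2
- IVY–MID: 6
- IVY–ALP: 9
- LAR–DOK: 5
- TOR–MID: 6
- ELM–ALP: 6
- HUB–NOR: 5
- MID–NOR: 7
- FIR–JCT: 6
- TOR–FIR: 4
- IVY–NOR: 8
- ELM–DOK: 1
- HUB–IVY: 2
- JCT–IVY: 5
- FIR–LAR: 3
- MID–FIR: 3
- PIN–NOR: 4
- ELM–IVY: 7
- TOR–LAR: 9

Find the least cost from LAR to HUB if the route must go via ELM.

Shortest LAR→ELM: LAR–DOK–ELM = 6
Shortest ELM→HUB: ELM–IVY–HUB = 9
Total via ELM: 6 + 9 = $15.

$15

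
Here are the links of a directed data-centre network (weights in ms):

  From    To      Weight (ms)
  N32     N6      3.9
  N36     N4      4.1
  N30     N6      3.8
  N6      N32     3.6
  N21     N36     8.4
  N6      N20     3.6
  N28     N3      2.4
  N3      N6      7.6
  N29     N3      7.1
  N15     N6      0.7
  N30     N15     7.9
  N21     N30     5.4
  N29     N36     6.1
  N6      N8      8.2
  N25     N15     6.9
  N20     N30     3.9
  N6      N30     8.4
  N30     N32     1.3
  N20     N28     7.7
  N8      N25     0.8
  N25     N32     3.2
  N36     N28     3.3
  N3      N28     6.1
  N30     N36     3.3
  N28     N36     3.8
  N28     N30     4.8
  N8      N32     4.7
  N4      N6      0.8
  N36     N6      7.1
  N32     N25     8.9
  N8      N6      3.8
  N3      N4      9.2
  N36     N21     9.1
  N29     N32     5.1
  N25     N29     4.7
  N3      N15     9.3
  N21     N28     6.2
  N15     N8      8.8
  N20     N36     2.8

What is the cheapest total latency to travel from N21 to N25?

Settle nodes by increasing distance from N21:
N21: 0
N30: 5.4  (via N21)
N28: 6.2  (via N21)
N32: 6.7  (via N30)
N36: 8.4  (via N21)
N3: 8.6  (via N28)
N6: 9.2  (via N30)
N4: 12.5  (via N36)
N20: 12.8  (via N6)
N15: 13.3  (via N30)
N25: 15.6  (via N32)
Shortest route: N21 → N30 → N32 → N25 = 15.6 ms.

15.6 ms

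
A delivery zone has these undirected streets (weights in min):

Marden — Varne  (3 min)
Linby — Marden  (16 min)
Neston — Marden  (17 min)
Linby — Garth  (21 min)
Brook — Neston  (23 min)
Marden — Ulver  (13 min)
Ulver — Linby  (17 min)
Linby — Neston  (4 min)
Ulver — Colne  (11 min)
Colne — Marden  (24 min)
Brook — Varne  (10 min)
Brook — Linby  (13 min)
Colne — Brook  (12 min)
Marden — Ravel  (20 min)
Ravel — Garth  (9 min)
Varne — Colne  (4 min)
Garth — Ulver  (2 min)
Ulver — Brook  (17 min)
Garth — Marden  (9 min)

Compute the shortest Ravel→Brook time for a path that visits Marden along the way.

31 min

Shortest Ravel→Marden: Ravel–Garth–Marden = 18
Best Marden to Brook: Marden–Varne–Brook costing 13
Total via Marden: 18 + 13 = 31 min.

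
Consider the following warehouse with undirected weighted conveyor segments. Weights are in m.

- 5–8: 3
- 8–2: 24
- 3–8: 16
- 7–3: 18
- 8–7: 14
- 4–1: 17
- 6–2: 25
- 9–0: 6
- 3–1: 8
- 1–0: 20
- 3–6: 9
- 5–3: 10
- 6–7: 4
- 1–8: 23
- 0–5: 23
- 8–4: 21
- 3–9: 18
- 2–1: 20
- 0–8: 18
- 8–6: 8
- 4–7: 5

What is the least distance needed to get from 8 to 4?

Enumerating some paths:
8 → 6 → 7 → 4: 8+4+5 = 17
8 → 7 → 4: 14+5 = 19
Cheapest is 8 → 6 → 7 → 4 at 17 m.

17 m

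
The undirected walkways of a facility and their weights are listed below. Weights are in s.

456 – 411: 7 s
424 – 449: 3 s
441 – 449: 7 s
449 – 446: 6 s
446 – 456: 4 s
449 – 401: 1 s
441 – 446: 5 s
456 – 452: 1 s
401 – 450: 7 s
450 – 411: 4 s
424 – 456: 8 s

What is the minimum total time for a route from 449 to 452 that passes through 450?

20 s

Best 449 to 450: 449–401–450 costing 8
Best 450 to 452: 450–411–456–452 costing 12
Total via 450: 8 + 12 = 20 s.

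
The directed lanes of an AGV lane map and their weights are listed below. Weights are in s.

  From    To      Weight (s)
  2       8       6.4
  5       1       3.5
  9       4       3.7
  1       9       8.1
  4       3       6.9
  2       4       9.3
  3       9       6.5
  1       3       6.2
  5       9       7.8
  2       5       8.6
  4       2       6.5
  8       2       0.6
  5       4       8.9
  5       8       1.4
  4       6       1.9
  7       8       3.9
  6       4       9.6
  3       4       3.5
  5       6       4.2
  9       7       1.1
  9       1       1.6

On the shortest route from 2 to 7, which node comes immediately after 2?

Enumerating some paths:
2–5–9–7: 8.6+7.8+1.1 = 17.5
2–4–3–9–7: 9.3+6.9+6.5+1.1 = 23.8
2–5–1–9–7: 8.6+3.5+8.1+1.1 = 21.3
2–5–1–3–9–7: 8.6+3.5+6.2+6.5+1.1 = 25.9
The minimum is 17.5 s via 2–5–9–7.
So from 2 the first move is to 5.

5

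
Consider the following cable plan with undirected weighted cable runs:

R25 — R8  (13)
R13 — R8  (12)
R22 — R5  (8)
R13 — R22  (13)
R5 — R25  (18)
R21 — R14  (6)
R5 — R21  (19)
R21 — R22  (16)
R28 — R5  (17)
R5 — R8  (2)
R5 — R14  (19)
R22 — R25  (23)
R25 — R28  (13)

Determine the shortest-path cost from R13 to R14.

Candidate routes:
R13–R8–R5–R14: 12+2+19 = 33
R13–R22–R21–R14: 13+16+6 = 35
Cheapest is R13–R8–R5–R14 at 33.

33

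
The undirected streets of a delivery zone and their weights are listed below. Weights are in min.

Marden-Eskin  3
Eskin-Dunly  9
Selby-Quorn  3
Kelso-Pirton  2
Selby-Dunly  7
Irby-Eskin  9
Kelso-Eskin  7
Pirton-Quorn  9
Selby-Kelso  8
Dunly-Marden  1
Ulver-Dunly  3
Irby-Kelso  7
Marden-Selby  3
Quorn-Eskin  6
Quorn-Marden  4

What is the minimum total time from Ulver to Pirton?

16 min

Shortest distances from Ulver:
Ulver: 0
Dunly: 3  (via Ulver)
Marden: 4  (via Dunly)
Selby: 7  (via Marden)
Eskin: 7  (via Marden)
Quorn: 8  (via Marden)
Kelso: 14  (via Eskin)
Irby: 16  (via Eskin)
Pirton: 16  (via Kelso)
Shortest route: Ulver → Dunly → Marden → Eskin → Kelso → Pirton = 16 min.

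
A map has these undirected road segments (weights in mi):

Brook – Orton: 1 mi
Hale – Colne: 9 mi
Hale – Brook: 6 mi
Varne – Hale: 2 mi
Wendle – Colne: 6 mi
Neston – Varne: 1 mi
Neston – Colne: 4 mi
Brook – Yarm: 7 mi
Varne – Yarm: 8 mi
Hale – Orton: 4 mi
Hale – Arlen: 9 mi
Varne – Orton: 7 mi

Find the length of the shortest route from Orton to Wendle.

Enumerating some paths:
Orton → Brook → Hale → Varne → Neston → Colne → Wendle: 1+6+2+1+4+6 = 20
Orton → Varne → Neston → Colne → Wendle: 7+1+4+6 = 18
Orton → Hale → Colne → Wendle: 4+9+6 = 19
Orton → Hale → Varne → Neston → Colne → Wendle: 4+2+1+4+6 = 17
Cheapest is Orton → Hale → Varne → Neston → Colne → Wendle at 17 mi.

17 mi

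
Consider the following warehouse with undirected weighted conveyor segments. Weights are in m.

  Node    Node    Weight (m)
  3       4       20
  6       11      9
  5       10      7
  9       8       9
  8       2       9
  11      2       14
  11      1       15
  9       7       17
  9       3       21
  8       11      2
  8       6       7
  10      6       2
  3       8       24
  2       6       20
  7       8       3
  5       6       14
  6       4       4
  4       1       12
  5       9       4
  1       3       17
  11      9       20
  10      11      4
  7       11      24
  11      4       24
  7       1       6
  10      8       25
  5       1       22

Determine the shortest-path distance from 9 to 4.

Compare a few routes:
9 - 8 - 6 - 4: 9+7+4 = 20
9 - 5 - 10 - 6 - 4: 4+7+2+4 = 17
The minimum is 17 m via 9 - 5 - 10 - 6 - 4.

17 m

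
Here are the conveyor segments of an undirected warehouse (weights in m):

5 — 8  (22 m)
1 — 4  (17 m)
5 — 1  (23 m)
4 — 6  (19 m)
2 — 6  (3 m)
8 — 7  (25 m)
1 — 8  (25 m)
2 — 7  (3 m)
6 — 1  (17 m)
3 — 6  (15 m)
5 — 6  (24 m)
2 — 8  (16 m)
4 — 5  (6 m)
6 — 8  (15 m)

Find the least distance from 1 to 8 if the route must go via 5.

Shortest 1→5: 1 → 5 = 23
Best 5 to 8: 5 → 8 costing 22
Total via 5: 23 + 22 = 45 m.

45 m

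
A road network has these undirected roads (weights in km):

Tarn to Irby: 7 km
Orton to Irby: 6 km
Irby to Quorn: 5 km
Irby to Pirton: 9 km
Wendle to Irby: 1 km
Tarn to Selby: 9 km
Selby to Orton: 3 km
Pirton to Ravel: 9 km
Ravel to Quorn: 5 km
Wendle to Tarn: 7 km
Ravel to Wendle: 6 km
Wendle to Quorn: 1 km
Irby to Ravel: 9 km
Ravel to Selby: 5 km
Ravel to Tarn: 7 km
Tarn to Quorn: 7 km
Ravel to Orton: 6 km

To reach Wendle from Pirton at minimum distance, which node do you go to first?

Compare a few routes:
Pirton - Irby - Wendle: 9+1 = 10
Pirton - Ravel - Wendle: 9+6 = 15
Cheapest is Pirton - Irby - Wendle at 10 km.
So from Pirton the first move is to Irby.

Irby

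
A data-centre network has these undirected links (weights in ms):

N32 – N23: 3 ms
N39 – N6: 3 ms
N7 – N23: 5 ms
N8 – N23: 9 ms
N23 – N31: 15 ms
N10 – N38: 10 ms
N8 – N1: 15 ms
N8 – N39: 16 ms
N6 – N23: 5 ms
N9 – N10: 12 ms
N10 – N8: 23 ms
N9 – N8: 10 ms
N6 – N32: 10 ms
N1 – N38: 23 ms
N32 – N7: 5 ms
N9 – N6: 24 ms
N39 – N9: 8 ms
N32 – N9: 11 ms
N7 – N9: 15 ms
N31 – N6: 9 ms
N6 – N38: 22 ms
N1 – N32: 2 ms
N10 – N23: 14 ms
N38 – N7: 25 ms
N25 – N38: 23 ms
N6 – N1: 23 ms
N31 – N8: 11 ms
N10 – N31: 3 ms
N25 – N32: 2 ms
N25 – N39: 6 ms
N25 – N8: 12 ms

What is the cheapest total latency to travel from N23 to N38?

Settle nodes by increasing distance from N23:
N23: 0
N32: 3  (via N23)
N1: 5  (via N32)
N6: 5  (via N23)
N25: 5  (via N32)
N7: 5  (via N23)
N39: 8  (via N6)
N8: 9  (via N23)
N10: 14  (via N23)
N9: 14  (via N32)
N31: 14  (via N6)
N38: 24  (via N10)
Shortest route: N23–N10–N38 = 24 ms.

24 ms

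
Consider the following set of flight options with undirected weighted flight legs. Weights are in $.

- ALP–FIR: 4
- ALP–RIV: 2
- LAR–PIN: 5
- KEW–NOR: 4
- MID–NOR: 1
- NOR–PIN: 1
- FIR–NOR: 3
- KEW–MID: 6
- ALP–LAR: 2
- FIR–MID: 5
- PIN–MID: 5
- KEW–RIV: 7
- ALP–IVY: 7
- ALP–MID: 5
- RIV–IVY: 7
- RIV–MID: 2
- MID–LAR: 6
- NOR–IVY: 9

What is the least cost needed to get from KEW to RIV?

$7

Candidate routes:
KEW–RIV: 7 = 7
KEW–MID–RIV: 6+2 = 8
The minimum is $7 via KEW–RIV.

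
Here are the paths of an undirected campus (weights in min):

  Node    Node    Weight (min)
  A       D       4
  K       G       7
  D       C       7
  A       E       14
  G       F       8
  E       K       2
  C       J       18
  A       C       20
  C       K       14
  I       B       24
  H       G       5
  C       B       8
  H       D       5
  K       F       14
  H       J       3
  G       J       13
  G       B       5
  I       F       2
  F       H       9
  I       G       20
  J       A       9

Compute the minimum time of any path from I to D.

Compare a few routes:
I → F → H → J → A → D: 2+9+3+9+4 = 27
I → F → H → D: 2+9+5 = 16
I → F → G → H → D: 2+8+5+5 = 20
Cheapest is I → F → H → D at 16 min.

16 min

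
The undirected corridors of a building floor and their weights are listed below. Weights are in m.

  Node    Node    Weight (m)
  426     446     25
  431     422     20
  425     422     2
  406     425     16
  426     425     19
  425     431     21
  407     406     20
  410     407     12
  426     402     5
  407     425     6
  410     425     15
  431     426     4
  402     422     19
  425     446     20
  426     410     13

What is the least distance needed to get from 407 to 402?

Running Dijkstra from 407:
407: 0
425: 6  (via 407)
422: 8  (via 425)
410: 12  (via 407)
406: 20  (via 407)
426: 25  (via 425)
446: 26  (via 425)
402: 27  (via 422)
Shortest route: 407 → 425 → 422 → 402 = 27 m.

27 m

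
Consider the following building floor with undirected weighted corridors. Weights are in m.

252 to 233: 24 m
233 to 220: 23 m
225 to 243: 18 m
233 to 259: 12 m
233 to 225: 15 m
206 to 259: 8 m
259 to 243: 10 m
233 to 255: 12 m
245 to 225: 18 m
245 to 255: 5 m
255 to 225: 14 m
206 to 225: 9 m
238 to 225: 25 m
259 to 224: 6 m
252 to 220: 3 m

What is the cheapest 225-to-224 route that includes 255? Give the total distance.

Best 225 to 255: 225–255 costing 14
Best 255 to 224: 255–233–259–224 costing 30
Total via 255: 14 + 30 = 44 m.

44 m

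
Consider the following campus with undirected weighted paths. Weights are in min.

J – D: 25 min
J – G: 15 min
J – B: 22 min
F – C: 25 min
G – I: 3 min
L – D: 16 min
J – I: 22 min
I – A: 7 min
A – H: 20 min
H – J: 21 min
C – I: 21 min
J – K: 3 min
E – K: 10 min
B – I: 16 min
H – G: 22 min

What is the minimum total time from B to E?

Compare a few routes:
B - J - K - E: 22+3+10 = 35
B - I - J - K - E: 16+22+3+10 = 51
B - I - G - J - K - E: 16+3+15+3+10 = 47
Cheapest is B - J - K - E at 35 min.

35 min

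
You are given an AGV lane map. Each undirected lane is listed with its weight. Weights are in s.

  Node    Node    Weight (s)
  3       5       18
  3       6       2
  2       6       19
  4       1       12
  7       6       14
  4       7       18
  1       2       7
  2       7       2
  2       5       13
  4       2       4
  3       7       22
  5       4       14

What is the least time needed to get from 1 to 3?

25 s

Compare a few routes:
1 → 2 → 7 → 6 → 3: 7+2+14+2 = 25
1 → 2 → 7 → 3: 7+2+22 = 31
1 → 2 → 6 → 3: 7+19+2 = 28
1 → 4 → 2 → 7 → 6 → 3: 12+4+2+14+2 = 34
The minimum is 25 s via 1 → 2 → 7 → 6 → 3.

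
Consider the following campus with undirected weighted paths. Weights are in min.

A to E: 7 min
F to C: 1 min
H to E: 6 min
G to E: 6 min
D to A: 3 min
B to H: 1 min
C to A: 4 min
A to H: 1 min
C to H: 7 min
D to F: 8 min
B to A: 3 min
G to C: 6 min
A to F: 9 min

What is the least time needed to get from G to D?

13 min

Settle nodes by increasing distance from G:
G: 0
C: 6  (via G)
E: 6  (via G)
F: 7  (via C)
A: 10  (via C)
H: 11  (via A)
B: 12  (via H)
D: 13  (via A)
Shortest route: G–C–A–D = 13 min.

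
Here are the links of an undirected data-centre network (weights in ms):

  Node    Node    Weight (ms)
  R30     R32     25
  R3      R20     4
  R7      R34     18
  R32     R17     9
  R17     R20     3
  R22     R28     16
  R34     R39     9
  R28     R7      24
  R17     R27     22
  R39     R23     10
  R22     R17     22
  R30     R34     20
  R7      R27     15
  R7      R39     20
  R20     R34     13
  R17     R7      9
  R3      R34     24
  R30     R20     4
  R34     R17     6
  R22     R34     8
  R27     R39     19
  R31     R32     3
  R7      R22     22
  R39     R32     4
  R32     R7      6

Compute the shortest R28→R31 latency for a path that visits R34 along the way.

40 ms

Shortest R28→R34: R28–R22–R34 = 24
Shortest R34→R31: R34–R39–R32–R31 = 16
Total via R34: 24 + 16 = 40 ms.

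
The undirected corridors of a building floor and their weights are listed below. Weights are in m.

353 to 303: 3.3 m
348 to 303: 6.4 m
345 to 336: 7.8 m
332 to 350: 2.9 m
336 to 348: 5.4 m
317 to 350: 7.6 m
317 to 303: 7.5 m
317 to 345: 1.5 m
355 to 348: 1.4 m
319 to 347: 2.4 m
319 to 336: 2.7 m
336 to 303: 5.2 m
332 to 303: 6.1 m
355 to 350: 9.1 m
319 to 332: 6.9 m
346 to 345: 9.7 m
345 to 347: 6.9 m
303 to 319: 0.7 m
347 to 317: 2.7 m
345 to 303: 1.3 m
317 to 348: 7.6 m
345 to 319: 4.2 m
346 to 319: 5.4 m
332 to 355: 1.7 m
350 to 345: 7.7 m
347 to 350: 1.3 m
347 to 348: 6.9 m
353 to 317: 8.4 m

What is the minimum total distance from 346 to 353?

9.4 m

Compare a few routes:
346 → 345 → 303 → 353: 9.7+1.3+3.3 = 14.3
346 → 319 → 303 → 353: 5.4+0.7+3.3 = 9.4
346 → 319 → 345 → 303 → 353: 5.4+4.2+1.3+3.3 = 14.2
Cheapest is 346 → 319 → 303 → 353 at 9.4 m.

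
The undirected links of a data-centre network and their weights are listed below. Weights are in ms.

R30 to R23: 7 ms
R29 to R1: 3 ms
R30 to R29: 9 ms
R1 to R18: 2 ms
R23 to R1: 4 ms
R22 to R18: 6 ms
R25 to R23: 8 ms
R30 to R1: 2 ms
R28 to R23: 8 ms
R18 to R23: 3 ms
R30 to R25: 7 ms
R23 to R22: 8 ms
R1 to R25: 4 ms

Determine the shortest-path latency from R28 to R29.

15 ms

Settle nodes by increasing distance from R28:
R28: 0
R23: 8  (via R28)
R18: 11  (via R23)
R1: 12  (via R23)
R30: 14  (via R1)
R29: 15  (via R1)
Shortest route: R28 → R23 → R1 → R29 = 15 ms.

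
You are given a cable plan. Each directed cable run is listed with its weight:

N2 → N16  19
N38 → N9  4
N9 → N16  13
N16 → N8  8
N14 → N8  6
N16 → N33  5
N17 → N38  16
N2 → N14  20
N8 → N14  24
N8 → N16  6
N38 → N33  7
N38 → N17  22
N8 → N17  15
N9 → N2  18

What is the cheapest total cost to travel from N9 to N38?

Settle nodes by increasing distance from N9:
N9: 0
N16: 13  (via N9)
N2: 18  (via N9)
N33: 18  (via N16)
N8: 21  (via N16)
N17: 36  (via N8)
N14: 38  (via N2)
N38: 52  (via N17)
Shortest route: N9 → N16 → N8 → N17 → N38 = 52.

52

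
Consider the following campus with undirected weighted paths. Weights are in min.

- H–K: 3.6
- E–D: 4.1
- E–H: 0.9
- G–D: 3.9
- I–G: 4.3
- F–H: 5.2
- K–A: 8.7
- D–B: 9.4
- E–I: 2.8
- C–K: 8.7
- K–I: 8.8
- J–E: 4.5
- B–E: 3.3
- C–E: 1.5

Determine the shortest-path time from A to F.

Candidate routes:
A - K - C - E - H - F: 8.7+8.7+1.5+0.9+5.2 = 25
A - K - I - E - H - F: 8.7+8.8+2.8+0.9+5.2 = 26.4
A - K - H - F: 8.7+3.6+5.2 = 17.5
The minimum is 17.5 min via A - K - H - F.

17.5 min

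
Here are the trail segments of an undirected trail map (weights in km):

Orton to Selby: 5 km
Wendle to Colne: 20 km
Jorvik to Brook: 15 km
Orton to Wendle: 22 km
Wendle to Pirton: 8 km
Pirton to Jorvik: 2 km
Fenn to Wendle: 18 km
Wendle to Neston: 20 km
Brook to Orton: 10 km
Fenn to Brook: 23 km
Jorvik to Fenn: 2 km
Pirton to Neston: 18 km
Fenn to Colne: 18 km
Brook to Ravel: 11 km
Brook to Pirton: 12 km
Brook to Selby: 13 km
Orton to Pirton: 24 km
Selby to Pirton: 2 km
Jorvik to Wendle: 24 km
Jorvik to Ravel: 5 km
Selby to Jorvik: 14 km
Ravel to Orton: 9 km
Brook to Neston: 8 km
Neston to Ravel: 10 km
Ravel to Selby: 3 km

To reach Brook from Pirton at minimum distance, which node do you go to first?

Enumerating some paths:
Pirton → Selby → Brook: 2+13 = 15
Pirton → Brook: 12 = 12
Cheapest is Pirton → Brook at 12 km.
So from Pirton the first move is to Brook.

Brook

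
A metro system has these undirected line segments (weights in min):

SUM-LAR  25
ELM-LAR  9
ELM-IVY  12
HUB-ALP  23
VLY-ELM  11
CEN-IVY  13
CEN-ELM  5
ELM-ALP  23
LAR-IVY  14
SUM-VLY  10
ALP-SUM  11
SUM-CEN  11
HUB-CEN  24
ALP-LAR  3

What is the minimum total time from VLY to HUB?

40 min

Enumerating some paths:
VLY–SUM–ALP–HUB: 10+11+23 = 44
VLY–ELM–CEN–HUB: 11+5+24 = 40
VLY–SUM–CEN–HUB: 10+11+24 = 45
Cheapest is VLY–ELM–CEN–HUB at 40 min.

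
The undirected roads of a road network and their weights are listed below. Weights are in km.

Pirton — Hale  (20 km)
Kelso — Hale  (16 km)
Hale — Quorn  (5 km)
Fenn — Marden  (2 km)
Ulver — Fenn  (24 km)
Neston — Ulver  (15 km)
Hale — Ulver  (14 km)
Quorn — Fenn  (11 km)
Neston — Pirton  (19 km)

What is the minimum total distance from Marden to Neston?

Compare a few routes:
Marden–Fenn–Quorn–Hale–Pirton–Neston: 2+11+5+20+19 = 57
Marden–Fenn–Ulver–Hale–Pirton–Neston: 2+24+14+20+19 = 79
Marden–Fenn–Quorn–Hale–Ulver–Neston: 2+11+5+14+15 = 47
Marden–Fenn–Ulver–Neston: 2+24+15 = 41
Cheapest is Marden–Fenn–Ulver–Neston at 41 km.

41 km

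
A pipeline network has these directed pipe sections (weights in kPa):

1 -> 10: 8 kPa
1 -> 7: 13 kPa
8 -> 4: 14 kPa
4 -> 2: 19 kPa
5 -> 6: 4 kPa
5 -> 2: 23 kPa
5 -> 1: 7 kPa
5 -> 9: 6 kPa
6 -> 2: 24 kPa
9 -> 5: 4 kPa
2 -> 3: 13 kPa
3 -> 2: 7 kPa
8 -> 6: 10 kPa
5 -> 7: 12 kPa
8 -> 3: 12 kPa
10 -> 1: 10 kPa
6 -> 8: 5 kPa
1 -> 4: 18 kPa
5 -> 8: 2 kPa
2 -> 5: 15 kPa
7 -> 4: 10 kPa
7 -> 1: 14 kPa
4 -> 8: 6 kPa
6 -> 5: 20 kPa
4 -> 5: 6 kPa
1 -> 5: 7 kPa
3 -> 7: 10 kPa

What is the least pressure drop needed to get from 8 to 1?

27 kPa

Settle nodes by increasing distance from 8:
8: 0
6: 10  (via 8)
3: 12  (via 8)
4: 14  (via 8)
2: 19  (via 3)
5: 20  (via 4)
7: 22  (via 3)
9: 26  (via 5)
1: 27  (via 5)
Shortest route: 8–4–5–1 = 27 kPa.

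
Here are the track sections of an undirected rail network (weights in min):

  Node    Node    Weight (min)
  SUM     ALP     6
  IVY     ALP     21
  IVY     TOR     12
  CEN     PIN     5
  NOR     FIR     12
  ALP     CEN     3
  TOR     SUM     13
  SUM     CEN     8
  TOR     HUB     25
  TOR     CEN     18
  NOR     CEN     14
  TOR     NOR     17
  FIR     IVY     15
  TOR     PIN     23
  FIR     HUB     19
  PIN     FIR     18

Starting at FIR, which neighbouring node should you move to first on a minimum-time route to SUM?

PIN

Candidate routes:
FIR → PIN → CEN → ALP → SUM: 18+5+3+6 = 32
FIR → PIN → CEN → SUM: 18+5+8 = 31
Cheapest is FIR → PIN → CEN → SUM at 31 min.
So from FIR the first move is to PIN.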